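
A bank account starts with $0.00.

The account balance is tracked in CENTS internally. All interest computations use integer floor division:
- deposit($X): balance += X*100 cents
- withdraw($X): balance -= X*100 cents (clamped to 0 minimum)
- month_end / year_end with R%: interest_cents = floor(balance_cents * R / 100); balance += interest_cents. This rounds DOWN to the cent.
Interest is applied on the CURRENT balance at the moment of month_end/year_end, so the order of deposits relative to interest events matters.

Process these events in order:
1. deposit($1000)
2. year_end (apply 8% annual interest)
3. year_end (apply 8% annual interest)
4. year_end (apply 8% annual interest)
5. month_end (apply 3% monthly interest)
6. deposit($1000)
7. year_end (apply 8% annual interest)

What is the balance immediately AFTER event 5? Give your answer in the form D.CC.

Answer: 1297.50

Derivation:
After 1 (deposit($1000)): balance=$1000.00 total_interest=$0.00
After 2 (year_end (apply 8% annual interest)): balance=$1080.00 total_interest=$80.00
After 3 (year_end (apply 8% annual interest)): balance=$1166.40 total_interest=$166.40
After 4 (year_end (apply 8% annual interest)): balance=$1259.71 total_interest=$259.71
After 5 (month_end (apply 3% monthly interest)): balance=$1297.50 total_interest=$297.50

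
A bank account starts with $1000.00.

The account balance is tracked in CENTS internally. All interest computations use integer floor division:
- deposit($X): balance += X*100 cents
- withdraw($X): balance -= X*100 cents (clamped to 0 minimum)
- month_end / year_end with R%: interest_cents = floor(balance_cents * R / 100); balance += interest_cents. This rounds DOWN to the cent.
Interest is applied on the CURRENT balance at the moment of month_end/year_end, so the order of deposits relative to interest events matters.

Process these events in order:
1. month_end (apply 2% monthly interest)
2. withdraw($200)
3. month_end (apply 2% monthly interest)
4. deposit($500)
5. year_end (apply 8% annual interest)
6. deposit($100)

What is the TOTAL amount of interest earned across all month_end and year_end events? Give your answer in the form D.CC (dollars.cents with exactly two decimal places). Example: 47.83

After 1 (month_end (apply 2% monthly interest)): balance=$1020.00 total_interest=$20.00
After 2 (withdraw($200)): balance=$820.00 total_interest=$20.00
After 3 (month_end (apply 2% monthly interest)): balance=$836.40 total_interest=$36.40
After 4 (deposit($500)): balance=$1336.40 total_interest=$36.40
After 5 (year_end (apply 8% annual interest)): balance=$1443.31 total_interest=$143.31
After 6 (deposit($100)): balance=$1543.31 total_interest=$143.31

Answer: 143.31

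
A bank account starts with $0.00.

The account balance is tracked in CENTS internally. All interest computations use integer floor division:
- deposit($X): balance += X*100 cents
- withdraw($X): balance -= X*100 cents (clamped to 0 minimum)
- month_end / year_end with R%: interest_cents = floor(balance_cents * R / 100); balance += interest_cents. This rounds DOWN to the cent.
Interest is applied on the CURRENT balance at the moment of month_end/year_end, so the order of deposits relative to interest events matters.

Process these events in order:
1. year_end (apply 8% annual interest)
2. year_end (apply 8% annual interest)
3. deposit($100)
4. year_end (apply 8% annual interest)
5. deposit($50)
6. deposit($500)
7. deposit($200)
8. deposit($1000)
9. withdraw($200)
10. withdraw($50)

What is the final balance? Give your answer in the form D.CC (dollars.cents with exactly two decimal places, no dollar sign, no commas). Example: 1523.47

Answer: 1608.00

Derivation:
After 1 (year_end (apply 8% annual interest)): balance=$0.00 total_interest=$0.00
After 2 (year_end (apply 8% annual interest)): balance=$0.00 total_interest=$0.00
After 3 (deposit($100)): balance=$100.00 total_interest=$0.00
After 4 (year_end (apply 8% annual interest)): balance=$108.00 total_interest=$8.00
After 5 (deposit($50)): balance=$158.00 total_interest=$8.00
After 6 (deposit($500)): balance=$658.00 total_interest=$8.00
After 7 (deposit($200)): balance=$858.00 total_interest=$8.00
After 8 (deposit($1000)): balance=$1858.00 total_interest=$8.00
After 9 (withdraw($200)): balance=$1658.00 total_interest=$8.00
After 10 (withdraw($50)): balance=$1608.00 total_interest=$8.00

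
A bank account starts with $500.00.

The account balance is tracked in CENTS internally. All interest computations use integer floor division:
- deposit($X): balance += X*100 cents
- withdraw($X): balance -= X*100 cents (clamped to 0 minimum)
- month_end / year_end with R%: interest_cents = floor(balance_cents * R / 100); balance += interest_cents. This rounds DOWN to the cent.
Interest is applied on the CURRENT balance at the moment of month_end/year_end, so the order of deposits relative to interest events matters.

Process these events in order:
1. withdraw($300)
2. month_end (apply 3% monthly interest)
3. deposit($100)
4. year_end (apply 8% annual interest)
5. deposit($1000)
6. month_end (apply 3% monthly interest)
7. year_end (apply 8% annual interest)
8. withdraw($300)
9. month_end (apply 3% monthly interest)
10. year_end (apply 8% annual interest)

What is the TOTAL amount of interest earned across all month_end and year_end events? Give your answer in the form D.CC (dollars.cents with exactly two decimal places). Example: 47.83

After 1 (withdraw($300)): balance=$200.00 total_interest=$0.00
After 2 (month_end (apply 3% monthly interest)): balance=$206.00 total_interest=$6.00
After 3 (deposit($100)): balance=$306.00 total_interest=$6.00
After 4 (year_end (apply 8% annual interest)): balance=$330.48 total_interest=$30.48
After 5 (deposit($1000)): balance=$1330.48 total_interest=$30.48
After 6 (month_end (apply 3% monthly interest)): balance=$1370.39 total_interest=$70.39
After 7 (year_end (apply 8% annual interest)): balance=$1480.02 total_interest=$180.02
After 8 (withdraw($300)): balance=$1180.02 total_interest=$180.02
After 9 (month_end (apply 3% monthly interest)): balance=$1215.42 total_interest=$215.42
After 10 (year_end (apply 8% annual interest)): balance=$1312.65 total_interest=$312.65

Answer: 312.65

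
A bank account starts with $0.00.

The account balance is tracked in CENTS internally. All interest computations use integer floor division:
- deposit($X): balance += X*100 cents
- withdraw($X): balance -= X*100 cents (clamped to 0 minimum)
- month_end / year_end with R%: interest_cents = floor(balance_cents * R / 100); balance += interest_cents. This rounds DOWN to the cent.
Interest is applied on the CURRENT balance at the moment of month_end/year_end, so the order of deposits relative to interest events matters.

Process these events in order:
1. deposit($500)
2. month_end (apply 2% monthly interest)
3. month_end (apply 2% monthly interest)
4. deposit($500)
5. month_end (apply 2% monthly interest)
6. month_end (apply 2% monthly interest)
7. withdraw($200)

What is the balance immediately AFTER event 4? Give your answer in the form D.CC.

After 1 (deposit($500)): balance=$500.00 total_interest=$0.00
After 2 (month_end (apply 2% monthly interest)): balance=$510.00 total_interest=$10.00
After 3 (month_end (apply 2% monthly interest)): balance=$520.20 total_interest=$20.20
After 4 (deposit($500)): balance=$1020.20 total_interest=$20.20

Answer: 1020.20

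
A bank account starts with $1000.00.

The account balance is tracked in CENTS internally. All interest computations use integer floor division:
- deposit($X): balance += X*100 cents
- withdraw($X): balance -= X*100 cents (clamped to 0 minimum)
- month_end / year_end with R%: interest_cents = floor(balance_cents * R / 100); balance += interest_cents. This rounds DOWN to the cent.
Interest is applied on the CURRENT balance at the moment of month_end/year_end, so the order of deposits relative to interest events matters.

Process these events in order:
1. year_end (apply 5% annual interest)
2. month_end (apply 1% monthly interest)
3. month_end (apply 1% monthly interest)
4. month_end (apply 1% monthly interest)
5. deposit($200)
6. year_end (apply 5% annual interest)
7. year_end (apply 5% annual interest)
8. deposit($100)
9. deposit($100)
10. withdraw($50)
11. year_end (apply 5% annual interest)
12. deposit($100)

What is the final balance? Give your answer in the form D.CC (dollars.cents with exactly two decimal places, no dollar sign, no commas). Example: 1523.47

Answer: 1741.34

Derivation:
After 1 (year_end (apply 5% annual interest)): balance=$1050.00 total_interest=$50.00
After 2 (month_end (apply 1% monthly interest)): balance=$1060.50 total_interest=$60.50
After 3 (month_end (apply 1% monthly interest)): balance=$1071.10 total_interest=$71.10
After 4 (month_end (apply 1% monthly interest)): balance=$1081.81 total_interest=$81.81
After 5 (deposit($200)): balance=$1281.81 total_interest=$81.81
After 6 (year_end (apply 5% annual interest)): balance=$1345.90 total_interest=$145.90
After 7 (year_end (apply 5% annual interest)): balance=$1413.19 total_interest=$213.19
After 8 (deposit($100)): balance=$1513.19 total_interest=$213.19
After 9 (deposit($100)): balance=$1613.19 total_interest=$213.19
After 10 (withdraw($50)): balance=$1563.19 total_interest=$213.19
After 11 (year_end (apply 5% annual interest)): balance=$1641.34 total_interest=$291.34
After 12 (deposit($100)): balance=$1741.34 total_interest=$291.34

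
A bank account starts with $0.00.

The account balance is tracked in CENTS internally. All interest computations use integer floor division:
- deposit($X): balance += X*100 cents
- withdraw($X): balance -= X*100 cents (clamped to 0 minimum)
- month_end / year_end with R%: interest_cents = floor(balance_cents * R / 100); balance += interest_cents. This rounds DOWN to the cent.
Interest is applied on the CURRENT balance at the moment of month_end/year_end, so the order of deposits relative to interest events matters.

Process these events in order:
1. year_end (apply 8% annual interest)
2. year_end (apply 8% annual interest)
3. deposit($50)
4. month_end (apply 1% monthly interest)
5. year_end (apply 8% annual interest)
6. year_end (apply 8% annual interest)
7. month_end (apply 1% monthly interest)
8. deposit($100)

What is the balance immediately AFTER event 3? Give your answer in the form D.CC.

Answer: 50.00

Derivation:
After 1 (year_end (apply 8% annual interest)): balance=$0.00 total_interest=$0.00
After 2 (year_end (apply 8% annual interest)): balance=$0.00 total_interest=$0.00
After 3 (deposit($50)): balance=$50.00 total_interest=$0.00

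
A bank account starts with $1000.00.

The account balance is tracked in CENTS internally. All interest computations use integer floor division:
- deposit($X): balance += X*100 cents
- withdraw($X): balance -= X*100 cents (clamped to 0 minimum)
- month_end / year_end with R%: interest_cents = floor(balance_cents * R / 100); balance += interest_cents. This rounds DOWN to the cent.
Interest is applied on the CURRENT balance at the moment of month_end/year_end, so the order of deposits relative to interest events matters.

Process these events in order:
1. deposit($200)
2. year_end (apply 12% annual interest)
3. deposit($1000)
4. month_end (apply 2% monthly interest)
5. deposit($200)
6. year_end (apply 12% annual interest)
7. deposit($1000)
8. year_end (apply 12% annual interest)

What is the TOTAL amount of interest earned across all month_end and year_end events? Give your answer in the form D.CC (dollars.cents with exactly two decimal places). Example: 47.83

Answer: 969.99

Derivation:
After 1 (deposit($200)): balance=$1200.00 total_interest=$0.00
After 2 (year_end (apply 12% annual interest)): balance=$1344.00 total_interest=$144.00
After 3 (deposit($1000)): balance=$2344.00 total_interest=$144.00
After 4 (month_end (apply 2% monthly interest)): balance=$2390.88 total_interest=$190.88
After 5 (deposit($200)): balance=$2590.88 total_interest=$190.88
After 6 (year_end (apply 12% annual interest)): balance=$2901.78 total_interest=$501.78
After 7 (deposit($1000)): balance=$3901.78 total_interest=$501.78
After 8 (year_end (apply 12% annual interest)): balance=$4369.99 total_interest=$969.99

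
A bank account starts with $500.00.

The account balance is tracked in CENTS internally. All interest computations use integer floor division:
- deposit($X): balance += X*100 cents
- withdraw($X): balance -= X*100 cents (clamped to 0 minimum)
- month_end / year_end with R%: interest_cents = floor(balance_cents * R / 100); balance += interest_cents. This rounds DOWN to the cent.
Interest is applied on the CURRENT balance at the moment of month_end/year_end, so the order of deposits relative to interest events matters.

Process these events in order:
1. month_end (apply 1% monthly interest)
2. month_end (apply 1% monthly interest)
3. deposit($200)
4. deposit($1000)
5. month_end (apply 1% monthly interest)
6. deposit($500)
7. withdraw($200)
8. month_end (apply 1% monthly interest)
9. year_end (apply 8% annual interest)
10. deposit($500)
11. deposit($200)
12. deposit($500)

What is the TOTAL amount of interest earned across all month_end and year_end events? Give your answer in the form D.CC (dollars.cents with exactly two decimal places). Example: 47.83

Answer: 211.21

Derivation:
After 1 (month_end (apply 1% monthly interest)): balance=$505.00 total_interest=$5.00
After 2 (month_end (apply 1% monthly interest)): balance=$510.05 total_interest=$10.05
After 3 (deposit($200)): balance=$710.05 total_interest=$10.05
After 4 (deposit($1000)): balance=$1710.05 total_interest=$10.05
After 5 (month_end (apply 1% monthly interest)): balance=$1727.15 total_interest=$27.15
After 6 (deposit($500)): balance=$2227.15 total_interest=$27.15
After 7 (withdraw($200)): balance=$2027.15 total_interest=$27.15
After 8 (month_end (apply 1% monthly interest)): balance=$2047.42 total_interest=$47.42
After 9 (year_end (apply 8% annual interest)): balance=$2211.21 total_interest=$211.21
After 10 (deposit($500)): balance=$2711.21 total_interest=$211.21
After 11 (deposit($200)): balance=$2911.21 total_interest=$211.21
After 12 (deposit($500)): balance=$3411.21 total_interest=$211.21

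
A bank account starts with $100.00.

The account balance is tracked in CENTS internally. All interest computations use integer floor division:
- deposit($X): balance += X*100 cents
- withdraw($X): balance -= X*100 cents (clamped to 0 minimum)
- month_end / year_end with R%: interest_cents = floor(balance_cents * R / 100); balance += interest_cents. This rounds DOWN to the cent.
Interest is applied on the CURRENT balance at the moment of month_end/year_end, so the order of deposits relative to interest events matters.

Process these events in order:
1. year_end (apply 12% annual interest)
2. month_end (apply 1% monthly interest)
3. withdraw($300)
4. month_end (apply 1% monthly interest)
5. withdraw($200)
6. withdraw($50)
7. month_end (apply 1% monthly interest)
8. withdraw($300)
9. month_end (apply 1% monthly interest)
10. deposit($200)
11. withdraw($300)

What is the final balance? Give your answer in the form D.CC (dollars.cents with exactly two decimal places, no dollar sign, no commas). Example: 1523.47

Answer: 0.00

Derivation:
After 1 (year_end (apply 12% annual interest)): balance=$112.00 total_interest=$12.00
After 2 (month_end (apply 1% monthly interest)): balance=$113.12 total_interest=$13.12
After 3 (withdraw($300)): balance=$0.00 total_interest=$13.12
After 4 (month_end (apply 1% monthly interest)): balance=$0.00 total_interest=$13.12
After 5 (withdraw($200)): balance=$0.00 total_interest=$13.12
After 6 (withdraw($50)): balance=$0.00 total_interest=$13.12
After 7 (month_end (apply 1% monthly interest)): balance=$0.00 total_interest=$13.12
After 8 (withdraw($300)): balance=$0.00 total_interest=$13.12
After 9 (month_end (apply 1% monthly interest)): balance=$0.00 total_interest=$13.12
After 10 (deposit($200)): balance=$200.00 total_interest=$13.12
After 11 (withdraw($300)): balance=$0.00 total_interest=$13.12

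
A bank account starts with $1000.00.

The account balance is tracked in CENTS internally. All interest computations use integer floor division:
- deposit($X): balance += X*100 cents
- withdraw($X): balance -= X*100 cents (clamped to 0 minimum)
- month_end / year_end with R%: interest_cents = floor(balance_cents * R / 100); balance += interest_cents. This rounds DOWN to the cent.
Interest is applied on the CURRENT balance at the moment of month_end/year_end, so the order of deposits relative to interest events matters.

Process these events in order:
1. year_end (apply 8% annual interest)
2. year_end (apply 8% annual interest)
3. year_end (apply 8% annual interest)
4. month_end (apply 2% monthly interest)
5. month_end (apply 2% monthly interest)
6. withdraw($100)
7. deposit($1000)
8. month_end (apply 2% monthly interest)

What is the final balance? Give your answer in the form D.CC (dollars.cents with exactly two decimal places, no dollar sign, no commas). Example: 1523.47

Answer: 2254.80

Derivation:
After 1 (year_end (apply 8% annual interest)): balance=$1080.00 total_interest=$80.00
After 2 (year_end (apply 8% annual interest)): balance=$1166.40 total_interest=$166.40
After 3 (year_end (apply 8% annual interest)): balance=$1259.71 total_interest=$259.71
After 4 (month_end (apply 2% monthly interest)): balance=$1284.90 total_interest=$284.90
After 5 (month_end (apply 2% monthly interest)): balance=$1310.59 total_interest=$310.59
After 6 (withdraw($100)): balance=$1210.59 total_interest=$310.59
After 7 (deposit($1000)): balance=$2210.59 total_interest=$310.59
After 8 (month_end (apply 2% monthly interest)): balance=$2254.80 total_interest=$354.80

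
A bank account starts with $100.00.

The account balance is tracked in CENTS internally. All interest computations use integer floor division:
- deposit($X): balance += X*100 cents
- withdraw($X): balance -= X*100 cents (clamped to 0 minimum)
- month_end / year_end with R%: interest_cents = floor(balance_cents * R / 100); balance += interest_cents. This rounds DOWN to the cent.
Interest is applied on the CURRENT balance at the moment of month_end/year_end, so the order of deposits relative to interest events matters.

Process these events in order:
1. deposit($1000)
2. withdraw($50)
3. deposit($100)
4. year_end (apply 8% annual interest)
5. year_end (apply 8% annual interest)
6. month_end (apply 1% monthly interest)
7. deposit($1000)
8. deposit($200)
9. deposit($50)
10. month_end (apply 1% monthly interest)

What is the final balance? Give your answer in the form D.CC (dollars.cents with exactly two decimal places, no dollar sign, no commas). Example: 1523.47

Answer: 2630.81

Derivation:
After 1 (deposit($1000)): balance=$1100.00 total_interest=$0.00
After 2 (withdraw($50)): balance=$1050.00 total_interest=$0.00
After 3 (deposit($100)): balance=$1150.00 total_interest=$0.00
After 4 (year_end (apply 8% annual interest)): balance=$1242.00 total_interest=$92.00
After 5 (year_end (apply 8% annual interest)): balance=$1341.36 total_interest=$191.36
After 6 (month_end (apply 1% monthly interest)): balance=$1354.77 total_interest=$204.77
After 7 (deposit($1000)): balance=$2354.77 total_interest=$204.77
After 8 (deposit($200)): balance=$2554.77 total_interest=$204.77
After 9 (deposit($50)): balance=$2604.77 total_interest=$204.77
After 10 (month_end (apply 1% monthly interest)): balance=$2630.81 total_interest=$230.81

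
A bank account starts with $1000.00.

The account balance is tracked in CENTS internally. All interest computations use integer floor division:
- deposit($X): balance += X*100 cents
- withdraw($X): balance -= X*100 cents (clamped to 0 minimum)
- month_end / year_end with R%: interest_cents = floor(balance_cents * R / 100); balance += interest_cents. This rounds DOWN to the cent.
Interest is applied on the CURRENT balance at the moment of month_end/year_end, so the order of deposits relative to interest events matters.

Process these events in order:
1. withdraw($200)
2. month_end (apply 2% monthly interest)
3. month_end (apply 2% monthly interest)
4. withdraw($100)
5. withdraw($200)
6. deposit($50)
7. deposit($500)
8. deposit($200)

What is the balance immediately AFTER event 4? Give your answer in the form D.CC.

Answer: 732.32

Derivation:
After 1 (withdraw($200)): balance=$800.00 total_interest=$0.00
After 2 (month_end (apply 2% monthly interest)): balance=$816.00 total_interest=$16.00
After 3 (month_end (apply 2% monthly interest)): balance=$832.32 total_interest=$32.32
After 4 (withdraw($100)): balance=$732.32 total_interest=$32.32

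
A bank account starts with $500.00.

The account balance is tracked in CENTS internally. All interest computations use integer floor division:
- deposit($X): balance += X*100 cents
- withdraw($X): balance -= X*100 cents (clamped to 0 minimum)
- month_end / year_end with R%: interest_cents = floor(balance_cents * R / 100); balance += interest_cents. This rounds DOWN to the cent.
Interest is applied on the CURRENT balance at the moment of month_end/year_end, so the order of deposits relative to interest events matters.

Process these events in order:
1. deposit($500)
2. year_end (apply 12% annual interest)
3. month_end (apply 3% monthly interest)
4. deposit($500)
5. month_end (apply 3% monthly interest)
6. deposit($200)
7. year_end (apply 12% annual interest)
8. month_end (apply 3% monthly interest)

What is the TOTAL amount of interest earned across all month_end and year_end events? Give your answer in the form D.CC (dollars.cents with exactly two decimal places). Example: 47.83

After 1 (deposit($500)): balance=$1000.00 total_interest=$0.00
After 2 (year_end (apply 12% annual interest)): balance=$1120.00 total_interest=$120.00
After 3 (month_end (apply 3% monthly interest)): balance=$1153.60 total_interest=$153.60
After 4 (deposit($500)): balance=$1653.60 total_interest=$153.60
After 5 (month_end (apply 3% monthly interest)): balance=$1703.20 total_interest=$203.20
After 6 (deposit($200)): balance=$1903.20 total_interest=$203.20
After 7 (year_end (apply 12% annual interest)): balance=$2131.58 total_interest=$431.58
After 8 (month_end (apply 3% monthly interest)): balance=$2195.52 total_interest=$495.52

Answer: 495.52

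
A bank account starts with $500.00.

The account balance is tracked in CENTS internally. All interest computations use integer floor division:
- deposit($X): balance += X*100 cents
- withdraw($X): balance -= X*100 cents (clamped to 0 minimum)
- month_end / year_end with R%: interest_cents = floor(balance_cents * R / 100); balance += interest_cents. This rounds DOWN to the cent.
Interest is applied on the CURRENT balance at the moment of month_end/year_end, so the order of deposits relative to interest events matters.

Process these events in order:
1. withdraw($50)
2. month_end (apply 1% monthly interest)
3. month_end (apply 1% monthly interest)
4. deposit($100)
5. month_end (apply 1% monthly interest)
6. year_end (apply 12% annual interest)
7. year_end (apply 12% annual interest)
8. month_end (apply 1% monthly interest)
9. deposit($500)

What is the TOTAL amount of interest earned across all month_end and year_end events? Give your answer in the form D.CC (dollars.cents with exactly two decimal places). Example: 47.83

Answer: 165.34

Derivation:
After 1 (withdraw($50)): balance=$450.00 total_interest=$0.00
After 2 (month_end (apply 1% monthly interest)): balance=$454.50 total_interest=$4.50
After 3 (month_end (apply 1% monthly interest)): balance=$459.04 total_interest=$9.04
After 4 (deposit($100)): balance=$559.04 total_interest=$9.04
After 5 (month_end (apply 1% monthly interest)): balance=$564.63 total_interest=$14.63
After 6 (year_end (apply 12% annual interest)): balance=$632.38 total_interest=$82.38
After 7 (year_end (apply 12% annual interest)): balance=$708.26 total_interest=$158.26
After 8 (month_end (apply 1% monthly interest)): balance=$715.34 total_interest=$165.34
After 9 (deposit($500)): balance=$1215.34 total_interest=$165.34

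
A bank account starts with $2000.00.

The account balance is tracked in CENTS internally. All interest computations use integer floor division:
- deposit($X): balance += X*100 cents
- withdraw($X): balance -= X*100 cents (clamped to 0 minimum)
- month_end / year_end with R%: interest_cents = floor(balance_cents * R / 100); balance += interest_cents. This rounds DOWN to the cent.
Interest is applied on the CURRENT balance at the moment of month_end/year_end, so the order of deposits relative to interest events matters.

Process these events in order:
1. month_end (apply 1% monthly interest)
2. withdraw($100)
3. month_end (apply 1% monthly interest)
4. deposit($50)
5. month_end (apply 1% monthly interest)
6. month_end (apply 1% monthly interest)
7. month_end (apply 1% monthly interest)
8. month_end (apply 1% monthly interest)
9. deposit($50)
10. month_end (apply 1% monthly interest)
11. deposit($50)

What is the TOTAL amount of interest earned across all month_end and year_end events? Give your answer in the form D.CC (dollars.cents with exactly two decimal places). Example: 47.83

After 1 (month_end (apply 1% monthly interest)): balance=$2020.00 total_interest=$20.00
After 2 (withdraw($100)): balance=$1920.00 total_interest=$20.00
After 3 (month_end (apply 1% monthly interest)): balance=$1939.20 total_interest=$39.20
After 4 (deposit($50)): balance=$1989.20 total_interest=$39.20
After 5 (month_end (apply 1% monthly interest)): balance=$2009.09 total_interest=$59.09
After 6 (month_end (apply 1% monthly interest)): balance=$2029.18 total_interest=$79.18
After 7 (month_end (apply 1% monthly interest)): balance=$2049.47 total_interest=$99.47
After 8 (month_end (apply 1% monthly interest)): balance=$2069.96 total_interest=$119.96
After 9 (deposit($50)): balance=$2119.96 total_interest=$119.96
After 10 (month_end (apply 1% monthly interest)): balance=$2141.15 total_interest=$141.15
After 11 (deposit($50)): balance=$2191.15 total_interest=$141.15

Answer: 141.15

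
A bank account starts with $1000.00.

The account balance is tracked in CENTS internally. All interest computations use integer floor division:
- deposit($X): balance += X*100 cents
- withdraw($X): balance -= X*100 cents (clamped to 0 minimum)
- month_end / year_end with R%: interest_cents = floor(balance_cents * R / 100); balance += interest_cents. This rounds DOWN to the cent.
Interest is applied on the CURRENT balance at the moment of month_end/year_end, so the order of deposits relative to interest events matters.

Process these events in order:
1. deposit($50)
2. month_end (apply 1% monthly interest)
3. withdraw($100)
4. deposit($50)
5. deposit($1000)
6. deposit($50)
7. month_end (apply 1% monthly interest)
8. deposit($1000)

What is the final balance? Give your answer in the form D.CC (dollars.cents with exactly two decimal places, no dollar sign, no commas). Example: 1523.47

After 1 (deposit($50)): balance=$1050.00 total_interest=$0.00
After 2 (month_end (apply 1% monthly interest)): balance=$1060.50 total_interest=$10.50
After 3 (withdraw($100)): balance=$960.50 total_interest=$10.50
After 4 (deposit($50)): balance=$1010.50 total_interest=$10.50
After 5 (deposit($1000)): balance=$2010.50 total_interest=$10.50
After 6 (deposit($50)): balance=$2060.50 total_interest=$10.50
After 7 (month_end (apply 1% monthly interest)): balance=$2081.10 total_interest=$31.10
After 8 (deposit($1000)): balance=$3081.10 total_interest=$31.10

Answer: 3081.10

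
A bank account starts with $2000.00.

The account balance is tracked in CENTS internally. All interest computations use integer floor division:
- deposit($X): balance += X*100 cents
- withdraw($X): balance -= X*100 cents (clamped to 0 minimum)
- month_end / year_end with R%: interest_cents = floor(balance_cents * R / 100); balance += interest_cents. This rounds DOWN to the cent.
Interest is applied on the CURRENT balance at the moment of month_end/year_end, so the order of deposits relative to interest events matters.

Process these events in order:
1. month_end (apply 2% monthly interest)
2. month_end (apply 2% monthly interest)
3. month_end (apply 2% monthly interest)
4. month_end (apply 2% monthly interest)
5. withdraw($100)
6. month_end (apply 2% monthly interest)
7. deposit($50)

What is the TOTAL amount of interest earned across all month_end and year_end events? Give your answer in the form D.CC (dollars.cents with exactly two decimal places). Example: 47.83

Answer: 206.14

Derivation:
After 1 (month_end (apply 2% monthly interest)): balance=$2040.00 total_interest=$40.00
After 2 (month_end (apply 2% monthly interest)): balance=$2080.80 total_interest=$80.80
After 3 (month_end (apply 2% monthly interest)): balance=$2122.41 total_interest=$122.41
After 4 (month_end (apply 2% monthly interest)): balance=$2164.85 total_interest=$164.85
After 5 (withdraw($100)): balance=$2064.85 total_interest=$164.85
After 6 (month_end (apply 2% monthly interest)): balance=$2106.14 total_interest=$206.14
After 7 (deposit($50)): balance=$2156.14 total_interest=$206.14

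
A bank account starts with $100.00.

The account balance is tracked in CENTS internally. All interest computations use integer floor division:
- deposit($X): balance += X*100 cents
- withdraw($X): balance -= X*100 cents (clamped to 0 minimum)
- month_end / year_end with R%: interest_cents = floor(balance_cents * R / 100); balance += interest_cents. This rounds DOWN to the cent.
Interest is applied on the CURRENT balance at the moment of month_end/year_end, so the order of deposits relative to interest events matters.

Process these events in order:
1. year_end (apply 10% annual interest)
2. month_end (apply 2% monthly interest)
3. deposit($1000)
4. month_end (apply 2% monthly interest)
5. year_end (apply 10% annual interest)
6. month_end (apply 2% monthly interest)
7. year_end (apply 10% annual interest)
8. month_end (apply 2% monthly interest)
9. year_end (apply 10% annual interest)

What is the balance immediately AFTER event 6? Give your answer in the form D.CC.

Answer: 1272.83

Derivation:
After 1 (year_end (apply 10% annual interest)): balance=$110.00 total_interest=$10.00
After 2 (month_end (apply 2% monthly interest)): balance=$112.20 total_interest=$12.20
After 3 (deposit($1000)): balance=$1112.20 total_interest=$12.20
After 4 (month_end (apply 2% monthly interest)): balance=$1134.44 total_interest=$34.44
After 5 (year_end (apply 10% annual interest)): balance=$1247.88 total_interest=$147.88
After 6 (month_end (apply 2% monthly interest)): balance=$1272.83 total_interest=$172.83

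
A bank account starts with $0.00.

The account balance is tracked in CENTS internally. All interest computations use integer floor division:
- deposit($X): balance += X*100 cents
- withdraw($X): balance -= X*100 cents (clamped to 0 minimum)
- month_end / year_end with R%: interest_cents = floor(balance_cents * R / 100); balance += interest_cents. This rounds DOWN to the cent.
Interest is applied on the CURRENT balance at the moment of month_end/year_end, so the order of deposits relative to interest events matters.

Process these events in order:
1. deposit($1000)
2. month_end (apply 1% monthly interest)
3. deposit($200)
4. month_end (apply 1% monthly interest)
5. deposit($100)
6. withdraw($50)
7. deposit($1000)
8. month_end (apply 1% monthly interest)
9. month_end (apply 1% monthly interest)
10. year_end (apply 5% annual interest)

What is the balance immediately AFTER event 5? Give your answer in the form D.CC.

Answer: 1322.10

Derivation:
After 1 (deposit($1000)): balance=$1000.00 total_interest=$0.00
After 2 (month_end (apply 1% monthly interest)): balance=$1010.00 total_interest=$10.00
After 3 (deposit($200)): balance=$1210.00 total_interest=$10.00
After 4 (month_end (apply 1% monthly interest)): balance=$1222.10 total_interest=$22.10
After 5 (deposit($100)): balance=$1322.10 total_interest=$22.10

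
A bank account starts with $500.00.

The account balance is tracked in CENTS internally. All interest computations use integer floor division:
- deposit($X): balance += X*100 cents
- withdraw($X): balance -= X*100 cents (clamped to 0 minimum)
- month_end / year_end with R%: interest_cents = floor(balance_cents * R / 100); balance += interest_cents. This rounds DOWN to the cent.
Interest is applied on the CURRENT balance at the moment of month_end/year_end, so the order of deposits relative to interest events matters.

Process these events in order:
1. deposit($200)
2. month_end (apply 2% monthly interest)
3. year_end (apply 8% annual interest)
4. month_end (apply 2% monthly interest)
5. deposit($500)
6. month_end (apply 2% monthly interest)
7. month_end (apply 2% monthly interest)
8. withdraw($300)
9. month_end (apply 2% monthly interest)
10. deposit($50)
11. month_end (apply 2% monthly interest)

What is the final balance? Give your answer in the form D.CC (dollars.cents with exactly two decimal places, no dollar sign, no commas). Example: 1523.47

Answer: 1131.46

Derivation:
After 1 (deposit($200)): balance=$700.00 total_interest=$0.00
After 2 (month_end (apply 2% monthly interest)): balance=$714.00 total_interest=$14.00
After 3 (year_end (apply 8% annual interest)): balance=$771.12 total_interest=$71.12
After 4 (month_end (apply 2% monthly interest)): balance=$786.54 total_interest=$86.54
After 5 (deposit($500)): balance=$1286.54 total_interest=$86.54
After 6 (month_end (apply 2% monthly interest)): balance=$1312.27 total_interest=$112.27
After 7 (month_end (apply 2% monthly interest)): balance=$1338.51 total_interest=$138.51
After 8 (withdraw($300)): balance=$1038.51 total_interest=$138.51
After 9 (month_end (apply 2% monthly interest)): balance=$1059.28 total_interest=$159.28
After 10 (deposit($50)): balance=$1109.28 total_interest=$159.28
After 11 (month_end (apply 2% monthly interest)): balance=$1131.46 total_interest=$181.46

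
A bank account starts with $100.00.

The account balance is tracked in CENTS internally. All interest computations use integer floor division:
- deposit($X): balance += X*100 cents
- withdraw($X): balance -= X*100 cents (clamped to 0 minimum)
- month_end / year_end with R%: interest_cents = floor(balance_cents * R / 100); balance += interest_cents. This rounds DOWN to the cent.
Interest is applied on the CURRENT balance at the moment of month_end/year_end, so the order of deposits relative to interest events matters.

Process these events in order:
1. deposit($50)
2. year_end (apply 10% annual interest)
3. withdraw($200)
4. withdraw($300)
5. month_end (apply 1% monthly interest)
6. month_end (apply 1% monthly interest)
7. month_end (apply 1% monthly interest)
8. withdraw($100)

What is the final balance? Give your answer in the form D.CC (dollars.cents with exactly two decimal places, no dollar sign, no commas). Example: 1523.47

Answer: 0.00

Derivation:
After 1 (deposit($50)): balance=$150.00 total_interest=$0.00
After 2 (year_end (apply 10% annual interest)): balance=$165.00 total_interest=$15.00
After 3 (withdraw($200)): balance=$0.00 total_interest=$15.00
After 4 (withdraw($300)): balance=$0.00 total_interest=$15.00
After 5 (month_end (apply 1% monthly interest)): balance=$0.00 total_interest=$15.00
After 6 (month_end (apply 1% monthly interest)): balance=$0.00 total_interest=$15.00
After 7 (month_end (apply 1% monthly interest)): balance=$0.00 total_interest=$15.00
After 8 (withdraw($100)): balance=$0.00 total_interest=$15.00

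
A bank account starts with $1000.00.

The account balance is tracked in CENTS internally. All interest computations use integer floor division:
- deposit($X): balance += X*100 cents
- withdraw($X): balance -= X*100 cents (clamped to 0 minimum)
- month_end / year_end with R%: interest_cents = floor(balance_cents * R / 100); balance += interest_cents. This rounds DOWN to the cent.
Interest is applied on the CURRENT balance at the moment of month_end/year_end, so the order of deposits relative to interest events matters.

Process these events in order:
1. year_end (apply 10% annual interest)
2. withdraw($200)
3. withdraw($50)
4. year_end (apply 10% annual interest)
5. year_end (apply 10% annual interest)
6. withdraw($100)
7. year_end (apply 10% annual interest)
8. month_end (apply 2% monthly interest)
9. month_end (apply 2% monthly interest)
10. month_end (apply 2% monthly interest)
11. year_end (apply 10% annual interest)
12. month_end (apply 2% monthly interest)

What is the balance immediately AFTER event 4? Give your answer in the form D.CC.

After 1 (year_end (apply 10% annual interest)): balance=$1100.00 total_interest=$100.00
After 2 (withdraw($200)): balance=$900.00 total_interest=$100.00
After 3 (withdraw($50)): balance=$850.00 total_interest=$100.00
After 4 (year_end (apply 10% annual interest)): balance=$935.00 total_interest=$185.00

Answer: 935.00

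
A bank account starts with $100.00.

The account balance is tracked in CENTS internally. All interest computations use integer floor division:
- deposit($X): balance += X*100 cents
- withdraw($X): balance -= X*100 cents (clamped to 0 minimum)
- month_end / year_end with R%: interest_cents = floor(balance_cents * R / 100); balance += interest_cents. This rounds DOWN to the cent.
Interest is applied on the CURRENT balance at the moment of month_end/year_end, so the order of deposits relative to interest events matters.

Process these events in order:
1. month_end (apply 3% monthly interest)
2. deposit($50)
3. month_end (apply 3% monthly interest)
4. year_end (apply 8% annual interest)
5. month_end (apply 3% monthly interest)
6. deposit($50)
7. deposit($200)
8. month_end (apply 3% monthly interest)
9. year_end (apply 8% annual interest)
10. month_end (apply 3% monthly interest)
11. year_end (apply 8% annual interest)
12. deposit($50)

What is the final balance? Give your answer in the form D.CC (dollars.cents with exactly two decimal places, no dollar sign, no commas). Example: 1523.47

After 1 (month_end (apply 3% monthly interest)): balance=$103.00 total_interest=$3.00
After 2 (deposit($50)): balance=$153.00 total_interest=$3.00
After 3 (month_end (apply 3% monthly interest)): balance=$157.59 total_interest=$7.59
After 4 (year_end (apply 8% annual interest)): balance=$170.19 total_interest=$20.19
After 5 (month_end (apply 3% monthly interest)): balance=$175.29 total_interest=$25.29
After 6 (deposit($50)): balance=$225.29 total_interest=$25.29
After 7 (deposit($200)): balance=$425.29 total_interest=$25.29
After 8 (month_end (apply 3% monthly interest)): balance=$438.04 total_interest=$38.04
After 9 (year_end (apply 8% annual interest)): balance=$473.08 total_interest=$73.08
After 10 (month_end (apply 3% monthly interest)): balance=$487.27 total_interest=$87.27
After 11 (year_end (apply 8% annual interest)): balance=$526.25 total_interest=$126.25
After 12 (deposit($50)): balance=$576.25 total_interest=$126.25

Answer: 576.25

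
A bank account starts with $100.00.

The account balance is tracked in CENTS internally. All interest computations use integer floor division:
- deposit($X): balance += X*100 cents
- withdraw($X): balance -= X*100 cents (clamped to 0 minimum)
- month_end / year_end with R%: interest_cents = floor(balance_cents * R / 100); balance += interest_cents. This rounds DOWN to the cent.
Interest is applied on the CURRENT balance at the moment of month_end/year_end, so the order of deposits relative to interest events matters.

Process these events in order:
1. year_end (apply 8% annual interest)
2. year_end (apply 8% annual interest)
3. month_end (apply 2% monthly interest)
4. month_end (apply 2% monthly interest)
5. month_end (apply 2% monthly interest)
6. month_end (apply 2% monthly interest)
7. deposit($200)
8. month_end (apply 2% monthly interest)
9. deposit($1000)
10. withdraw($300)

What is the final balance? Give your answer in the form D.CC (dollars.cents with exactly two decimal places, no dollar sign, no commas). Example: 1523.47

Answer: 1032.75

Derivation:
After 1 (year_end (apply 8% annual interest)): balance=$108.00 total_interest=$8.00
After 2 (year_end (apply 8% annual interest)): balance=$116.64 total_interest=$16.64
After 3 (month_end (apply 2% monthly interest)): balance=$118.97 total_interest=$18.97
After 4 (month_end (apply 2% monthly interest)): balance=$121.34 total_interest=$21.34
After 5 (month_end (apply 2% monthly interest)): balance=$123.76 total_interest=$23.76
After 6 (month_end (apply 2% monthly interest)): balance=$126.23 total_interest=$26.23
After 7 (deposit($200)): balance=$326.23 total_interest=$26.23
After 8 (month_end (apply 2% monthly interest)): balance=$332.75 total_interest=$32.75
After 9 (deposit($1000)): balance=$1332.75 total_interest=$32.75
After 10 (withdraw($300)): balance=$1032.75 total_interest=$32.75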